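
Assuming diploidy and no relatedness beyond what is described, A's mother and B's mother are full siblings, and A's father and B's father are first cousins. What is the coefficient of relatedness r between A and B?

0.15625

Independent pedigree routes through distinct common ancestors add.
A and B are related in two ways: first cousins through their mothers (r = 1/8) and second cousins through their fathers (r = 1/32).
r = 1/8 + 1/32 = 0.15625.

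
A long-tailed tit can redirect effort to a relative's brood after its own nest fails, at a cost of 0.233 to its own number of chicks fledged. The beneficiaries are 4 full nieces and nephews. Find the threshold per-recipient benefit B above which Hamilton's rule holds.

r to a full niece or nephew = 1/4 (full aunt/uncle↔niece/nephew: two paths of length 3 through the shared grandparent pair: r = 2·(1/2)^3 = 1/4).
Hamilton's rule with n recipients of equal r: n·r·B > C, so B > C/(n·r) = 0.233/(4·0.25) = 0.233.

0.233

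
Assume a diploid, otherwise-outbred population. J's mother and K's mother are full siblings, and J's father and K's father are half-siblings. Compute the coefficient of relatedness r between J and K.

With two independent routes of shared ancestry, r is the sum of the two contributions.
J and K are related in two ways: first cousins through their mothers (r = 1/8) and half first cousins through their fathers (r = 1/16).
r = 1/8 + 1/16 = 3/16 = 0.1875.

0.1875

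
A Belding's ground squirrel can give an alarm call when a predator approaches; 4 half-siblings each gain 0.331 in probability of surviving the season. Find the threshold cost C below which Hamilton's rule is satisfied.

0.331

r to a half-sibling = 0.25 (half-sibs share one parent — one path of length 2: r = (1/2)^2 = 1/4).
Hamilton's rule: n·r·B > C, so the trait is favored while C < n·r·B = 4·0.25·0.331 = 0.331.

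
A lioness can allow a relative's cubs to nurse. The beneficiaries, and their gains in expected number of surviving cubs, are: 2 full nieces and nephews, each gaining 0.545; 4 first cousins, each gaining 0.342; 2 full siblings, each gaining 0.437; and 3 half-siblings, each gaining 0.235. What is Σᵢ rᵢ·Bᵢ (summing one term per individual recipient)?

r to a full niece or nephew = 1/4 (full aunt/uncle↔niece/nephew: two paths of length 3 through the shared grandparent pair: r = 2·(1/2)^3 = 1/4).
r to a first cousin = 1/8 (first cousins share one grandparent pair — two paths of length 4: r = 2·(1/2)^4 = 1/8).
r to a full sibling = 0.5 (full sibs share both parents — two paths of length 2: r = 2·(1/2)^2 = 1/2).
r to a half-sibling = 1/4 (half-sibs share one parent — one path of length 2: r = (1/2)^2 = 1/4).
Summing one r·B term per recipient: 2·0.25·0.545 + 4·0.125·0.342 + 2·0.5·0.437 + 3·0.25·0.235 = 1.05675.

1.05675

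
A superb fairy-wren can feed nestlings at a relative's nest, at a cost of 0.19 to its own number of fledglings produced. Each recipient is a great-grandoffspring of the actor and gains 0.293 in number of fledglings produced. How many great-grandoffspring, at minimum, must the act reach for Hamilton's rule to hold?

r to a great-grandoffspring = 0.125 (three parent–offspring links: r = (1/2)^3 = 1/8).
Hamilton's rule: n·r·B > C  ⇒  n > C/(r·B) = 0.19/(0.125·0.293) = 5.188.
The smallest integer exceeding 5.188 is 6.

6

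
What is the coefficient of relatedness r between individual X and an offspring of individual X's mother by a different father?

Each parent–offspring link contributes a factor of 1/2, and independent paths through distinct common ancestors add.
Half-sibs share one parent — one path of length 2: r = (1/2)^2 = 1/4.

0.25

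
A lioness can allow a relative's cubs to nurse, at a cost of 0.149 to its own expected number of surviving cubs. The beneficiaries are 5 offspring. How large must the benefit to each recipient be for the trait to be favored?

0.0596

r to an offspring = 1/2 (one parent–offspring link: r = (1/2)^1 = 1/2).
Hamilton's rule with n recipients of equal r: n·r·B > C, so B > C/(n·r) = 0.149/(5·0.5) = 0.0596.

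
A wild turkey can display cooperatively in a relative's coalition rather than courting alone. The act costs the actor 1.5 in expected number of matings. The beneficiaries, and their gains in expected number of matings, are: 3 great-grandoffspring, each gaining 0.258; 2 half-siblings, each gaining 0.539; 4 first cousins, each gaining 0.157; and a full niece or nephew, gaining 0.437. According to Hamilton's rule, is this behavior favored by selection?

Hamilton's rule: the trait is favored when the sum of r·B over every recipient exceeds the actor's cost C.
r to a great-grandoffspring = 0.125 (three parent–offspring links: r = (1/2)^3 = 1/8).
r to a half-sibling = 1/4 (half-sibs share one parent — one path of length 2: r = (1/2)^2 = 1/4).
r to a first cousin = 0.125 (first cousins share one grandparent pair — two paths of length 4: r = 2·(1/2)^4 = 1/8).
r to a full niece or nephew = 0.25 (full aunt/uncle↔niece/nephew: two paths of length 3 through the shared grandparent pair: r = 2·(1/2)^3 = 1/4).
Summing one r·B term per recipient: 3·0.125·0.258 + 2·0.25·0.539 + 4·0.125·0.157 + 1·0.25·0.437 = 0.554.
0.554 < 1.5: the indirect benefit is less than the cost.

No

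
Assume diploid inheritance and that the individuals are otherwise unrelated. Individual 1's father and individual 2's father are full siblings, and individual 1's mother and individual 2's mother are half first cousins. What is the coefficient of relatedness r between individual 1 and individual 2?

Wright's path rule: contributions from independent ancestry routes add.
Individual 1 and individual 2 are related in two ways: first cousins through their fathers (r = 1/8) and half second cousins through their mothers (r = 1/64).
r = 1/8 + 1/64 = 9/64 = 0.140625.

0.140625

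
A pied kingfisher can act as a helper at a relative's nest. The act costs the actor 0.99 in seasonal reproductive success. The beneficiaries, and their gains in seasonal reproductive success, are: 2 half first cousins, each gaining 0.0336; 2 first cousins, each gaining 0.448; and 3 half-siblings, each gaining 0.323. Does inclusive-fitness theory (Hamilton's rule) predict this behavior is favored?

No

Hamilton's rule: the trait is favored when the sum of r·B over every recipient exceeds the actor's cost C.
r to a half first cousin = 1/16 (half first cousins share one grandparent — one path of length 4: r = (1/2)^4 = 1/16).
r to a first cousin = 1/8 (first cousins share one grandparent pair — two paths of length 4: r = 2·(1/2)^4 = 1/8).
r to a half-sibling = 1/4 (half-sibs share one parent — one path of length 2: r = (1/2)^2 = 1/4).
Summing one r·B term per recipient: 2·0.0625·0.0336 + 2·0.125·0.448 + 3·0.25·0.323 = 0.35845.
0.35845 < 0.99: the indirect benefit is less than the cost.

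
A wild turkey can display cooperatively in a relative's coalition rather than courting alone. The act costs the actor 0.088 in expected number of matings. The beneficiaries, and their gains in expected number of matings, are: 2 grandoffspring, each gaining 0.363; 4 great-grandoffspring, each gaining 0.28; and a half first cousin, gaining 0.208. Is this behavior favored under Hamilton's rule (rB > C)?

Yes

Hamilton's rule: the trait is favored when the sum of r·B over every recipient exceeds the actor's cost C.
r to a grandoffspring = 1/4 (two parent–offspring links: r = (1/2)^2 = 1/4).
r to a great-grandoffspring = 1/8 (three parent–offspring links: r = (1/2)^3 = 1/8).
r to a half first cousin = 1/16 (half first cousins share one grandparent — one path of length 4: r = (1/2)^4 = 1/16).
Summing one r·B term per recipient: 2·0.25·0.363 + 4·0.125·0.28 + 1·0.0625·0.208 = 0.3345.
0.3345 > 0.088: the indirect benefit exceeds the cost.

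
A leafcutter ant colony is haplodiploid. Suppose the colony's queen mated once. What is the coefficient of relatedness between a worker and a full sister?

0.75

Haplodiploid full sisters inherit their father's entire haploid genome identically (contributing 1/2) and on average half of their mother's contribution (1/2 · 1/2 = 1/4); r = 1/2 + 1/4 = 3/4.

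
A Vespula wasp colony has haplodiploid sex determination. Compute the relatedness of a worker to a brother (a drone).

0.25

Her haploid brother carries none of their father's genes and a random half of their mother's genome; that half matches the maternal half of her own genome with probability 1/2: r = 1/2 · 1/2 = 1/4.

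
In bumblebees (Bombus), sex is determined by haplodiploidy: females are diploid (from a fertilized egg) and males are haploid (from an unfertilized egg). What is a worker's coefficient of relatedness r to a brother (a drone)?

Her haploid brother carries none of their father's genes and a random half of their mother's genome; that half matches the maternal half of her own genome with probability 1/2: r = 1/2 · 1/2 = 1/4.

0.25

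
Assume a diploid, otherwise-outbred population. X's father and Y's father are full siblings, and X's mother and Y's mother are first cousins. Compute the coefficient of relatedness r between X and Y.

0.15625

Wright's path rule: contributions from independent ancestry routes add.
X and Y are related in two ways: first cousins through their fathers (r = 1/8) and second cousins through their mothers (r = 1/32).
r = 1/8 + 1/32 = 5/32 = 0.15625.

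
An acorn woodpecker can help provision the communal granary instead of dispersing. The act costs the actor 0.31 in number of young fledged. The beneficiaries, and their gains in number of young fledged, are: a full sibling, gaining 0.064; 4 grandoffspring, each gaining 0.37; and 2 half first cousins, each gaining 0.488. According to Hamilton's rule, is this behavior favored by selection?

Yes

Hamilton's rule: the trait is favored when the sum of r·B over every recipient exceeds the actor's cost C.
r to a full sibling = 1/2 (full sibs share both parents — two paths of length 2: r = 2·(1/2)^2 = 1/2).
r to a grandoffspring = 0.25 (two parent–offspring links: r = (1/2)^2 = 1/4).
r to a half first cousin = 1/16 (half first cousins share one grandparent — one path of length 4: r = (1/2)^4 = 1/16).
Summing one r·B term per recipient: 1·0.5·0.064 + 4·0.25·0.37 + 2·0.0625·0.488 = 0.463.
0.463 > 0.31: the indirect benefit exceeds the cost.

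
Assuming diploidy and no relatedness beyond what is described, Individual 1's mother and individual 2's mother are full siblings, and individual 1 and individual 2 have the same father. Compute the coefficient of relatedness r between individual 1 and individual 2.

Independent pedigree routes through distinct common ancestors add.
Individual 1 and individual 2 are related in two ways: first cousins through their mothers (r = 1/8) and half-sibs through their shared father (r = 1/4).
r = 1/8 + 1/4 = 3/8 = 0.375.

0.375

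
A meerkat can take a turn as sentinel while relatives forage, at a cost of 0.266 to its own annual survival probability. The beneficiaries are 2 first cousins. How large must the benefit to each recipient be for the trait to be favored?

1.064

r to a first cousin = 0.125 (first cousins share one grandparent pair — two paths of length 4: r = 2·(1/2)^4 = 1/8).
Hamilton's rule with n recipients of equal r: n·r·B > C, so B > C/(n·r) = 0.266/(2·0.125) = 1.064.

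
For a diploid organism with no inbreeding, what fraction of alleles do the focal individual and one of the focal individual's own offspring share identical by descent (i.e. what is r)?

Each parent–offspring link contributes a factor of 1/2, and independent paths through distinct common ancestors add.
One parent–offspring link: r = (1/2)^1 = 1/2.

0.5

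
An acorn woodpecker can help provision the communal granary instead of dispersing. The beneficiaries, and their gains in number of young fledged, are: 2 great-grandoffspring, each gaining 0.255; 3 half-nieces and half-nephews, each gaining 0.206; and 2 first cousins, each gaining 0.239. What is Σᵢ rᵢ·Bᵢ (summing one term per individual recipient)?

r to a great-grandoffspring = 1/8 (three parent–offspring links: r = (1/2)^3 = 1/8).
r to a half-niece or half-nephew = 1/8 (half-aunt/uncle↔niece/nephew: one path of length 3: r = (1/2)^3 = 1/8).
r to a first cousin = 1/8 (first cousins share one grandparent pair — two paths of length 4: r = 2·(1/2)^4 = 1/8).
Summing one r·B term per recipient: 2·0.125·0.255 + 3·0.125·0.206 + 2·0.125·0.239 = 0.20075.

0.20075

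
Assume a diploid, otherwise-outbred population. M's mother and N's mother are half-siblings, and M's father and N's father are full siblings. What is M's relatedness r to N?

With two independent routes of shared ancestry, r is the sum of the two contributions.
M and N are related in two ways: half first cousins through their mothers (r = 1/16) and first cousins through their fathers (r = 1/8).
r = 1/16 + 1/8 = 0.1875.

0.1875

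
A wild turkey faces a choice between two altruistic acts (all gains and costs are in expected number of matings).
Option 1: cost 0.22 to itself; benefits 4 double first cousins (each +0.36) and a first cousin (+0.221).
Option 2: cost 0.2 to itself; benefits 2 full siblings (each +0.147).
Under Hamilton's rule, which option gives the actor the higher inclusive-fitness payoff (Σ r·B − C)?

Option 1

Option 1: r to a double first cousin = 0.25.
Option 1: r to a first cousin = 0.125.
Option 1: Σ r·B − C = (4·0.25·0.36 + 1·0.125·0.221) − 0.22 = 0.167625.
Option 2: r to a full sibling = 0.5.
Option 2: Σ r·B − C = (2·0.5·0.147) − 0.2 = -0.053.
Option 1 has the higher net inclusive-fitness payoff.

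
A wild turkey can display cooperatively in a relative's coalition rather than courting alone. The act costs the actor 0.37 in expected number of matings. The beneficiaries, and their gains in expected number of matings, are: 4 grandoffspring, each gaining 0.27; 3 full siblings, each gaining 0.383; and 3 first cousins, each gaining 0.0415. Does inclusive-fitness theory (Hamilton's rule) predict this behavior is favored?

Hamilton's rule: the trait is favored when the sum of r·B over every recipient exceeds the actor's cost C.
r to a grandoffspring = 0.25 (two parent–offspring links: r = (1/2)^2 = 1/4).
r to a full sibling = 0.5 (full sibs share both parents — two paths of length 2: r = 2·(1/2)^2 = 1/2).
r to a first cousin = 1/8 (first cousins share one grandparent pair — two paths of length 4: r = 2·(1/2)^4 = 1/8).
Summing one r·B term per recipient: 4·0.25·0.27 + 3·0.5·0.383 + 3·0.125·0.0415 = 0.8600625.
0.8600625 > 0.37: the indirect benefit exceeds the cost.

Yes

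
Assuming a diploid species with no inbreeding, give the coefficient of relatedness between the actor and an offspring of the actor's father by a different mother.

0.25

Each parent–offspring link contributes a factor of 1/2, and independent paths through distinct common ancestors add.
Half-sibs share one parent — one path of length 2: r = (1/2)^2 = 1/4.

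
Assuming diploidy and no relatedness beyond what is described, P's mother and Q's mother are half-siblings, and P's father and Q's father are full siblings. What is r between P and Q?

0.1875

Relatedness sums over independent paths through distinct common ancestors.
P and Q are related in two ways: half first cousins through their mothers (r = 1/16) and first cousins through their fathers (r = 1/8).
r = 1/16 + 1/8 = 0.1875.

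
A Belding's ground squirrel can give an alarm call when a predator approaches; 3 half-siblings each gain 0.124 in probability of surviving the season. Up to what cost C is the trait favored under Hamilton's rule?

0.093

r to a half-sibling = 0.25 (half-sibs share one parent — one path of length 2: r = (1/2)^2 = 1/4).
Hamilton's rule: n·r·B > C, so the trait is favored while C < n·r·B = 3·0.25·0.124 = 0.093.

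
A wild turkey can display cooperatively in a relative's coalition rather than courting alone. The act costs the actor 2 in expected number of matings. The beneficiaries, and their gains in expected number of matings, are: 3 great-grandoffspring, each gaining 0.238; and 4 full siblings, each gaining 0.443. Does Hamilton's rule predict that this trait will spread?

Hamilton's rule: the trait is favored when the sum of r·B over every recipient exceeds the actor's cost C.
r to a great-grandoffspring = 1/8 (three parent–offspring links: r = (1/2)^3 = 1/8).
r to a full sibling = 0.5 (full sibs share both parents — two paths of length 2: r = 2·(1/2)^2 = 1/2).
Summing one r·B term per recipient: 3·0.125·0.238 + 4·0.5·0.443 = 0.97525.
0.97525 < 2: the indirect benefit is less than the cost.

No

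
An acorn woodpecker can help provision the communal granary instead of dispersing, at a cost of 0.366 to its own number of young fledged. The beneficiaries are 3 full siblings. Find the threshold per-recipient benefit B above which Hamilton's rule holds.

r to a full sibling = 0.5 (full sibs share both parents — two paths of length 2: r = 2·(1/2)^2 = 1/2).
Hamilton's rule with n recipients of equal r: n·r·B > C, so B > C/(n·r) = 0.366/(3·0.5) = 0.244.

0.244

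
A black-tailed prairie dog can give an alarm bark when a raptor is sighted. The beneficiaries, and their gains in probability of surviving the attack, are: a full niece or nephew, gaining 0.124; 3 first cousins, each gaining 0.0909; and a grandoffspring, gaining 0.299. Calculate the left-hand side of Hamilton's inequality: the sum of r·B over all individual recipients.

r to a full niece or nephew = 1/4 (full aunt/uncle↔niece/nephew: two paths of length 3 through the shared grandparent pair: r = 2·(1/2)^3 = 1/4).
r to a first cousin = 0.125 (first cousins share one grandparent pair — two paths of length 4: r = 2·(1/2)^4 = 1/8).
r to a grandoffspring = 0.25 (two parent–offspring links: r = (1/2)^2 = 1/4).
Summing one r·B term per recipient: 1·0.25·0.124 + 3·0.125·0.0909 + 1·0.25·0.299 = 0.1398375.

0.1398375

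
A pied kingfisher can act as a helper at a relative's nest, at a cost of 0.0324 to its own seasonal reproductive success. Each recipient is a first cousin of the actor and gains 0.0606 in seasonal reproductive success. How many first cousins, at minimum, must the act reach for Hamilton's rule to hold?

r to a first cousin = 1/8 (first cousins share one grandparent pair — two paths of length 4: r = 2·(1/2)^4 = 1/8).
Hamilton's rule: n·r·B > C  ⇒  n > C/(r·B) = 0.0324/(0.125·0.0606) = 4.277.
The smallest integer exceeding 4.277 is 5.

5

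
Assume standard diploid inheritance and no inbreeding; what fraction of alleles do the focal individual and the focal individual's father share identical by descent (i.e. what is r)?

0.5

Each parent–offspring link contributes a factor of 1/2, and independent paths through distinct common ancestors add.
One parent–offspring link: r = (1/2)^1 = 1/2.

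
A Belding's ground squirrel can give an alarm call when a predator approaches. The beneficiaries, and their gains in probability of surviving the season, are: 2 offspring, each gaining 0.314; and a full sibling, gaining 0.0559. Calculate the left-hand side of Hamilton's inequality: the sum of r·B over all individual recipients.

0.34195

r to an offspring = 0.5 (one parent–offspring link: r = (1/2)^1 = 1/2).
r to a full sibling = 1/2 (full sibs share both parents — two paths of length 2: r = 2·(1/2)^2 = 1/2).
Summing one r·B term per recipient: 2·0.5·0.314 + 1·0.5·0.0559 = 0.34195.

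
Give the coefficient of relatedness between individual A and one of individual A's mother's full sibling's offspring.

0.125

Each parent–offspring link contributes a factor of 1/2, and independent paths through distinct common ancestors add.
First cousins share one grandparent pair — two paths of length 4: r = 2·(1/2)^4 = 1/8.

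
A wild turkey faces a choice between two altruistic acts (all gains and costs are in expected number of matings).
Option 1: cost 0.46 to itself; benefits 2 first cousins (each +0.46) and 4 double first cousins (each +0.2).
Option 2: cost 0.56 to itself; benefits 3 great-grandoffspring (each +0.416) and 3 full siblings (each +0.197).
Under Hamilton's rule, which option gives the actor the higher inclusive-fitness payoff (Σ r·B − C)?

Option 2

Option 1: r to a first cousin = 0.125.
Option 1: r to a double first cousin = 0.25.
Option 1: Σ r·B − C = (2·0.125·0.46 + 4·0.25·0.2) − 0.46 = -0.145.
Option 2: r to a great-grandoffspring = 0.125.
Option 2: r to a full sibling = 0.5.
Option 2: Σ r·B − C = (3·0.125·0.416 + 3·0.5·0.197) − 0.56 = -0.1085.
Option 2 has the higher net inclusive-fitness payoff.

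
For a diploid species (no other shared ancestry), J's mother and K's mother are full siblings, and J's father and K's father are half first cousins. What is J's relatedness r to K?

0.140625

Independent pedigree routes through distinct common ancestors add.
J and K are related in two ways: first cousins through their mothers (r = 1/8) and half second cousins through their fathers (r = 1/64).
r = 1/8 + 1/64 = 0.140625.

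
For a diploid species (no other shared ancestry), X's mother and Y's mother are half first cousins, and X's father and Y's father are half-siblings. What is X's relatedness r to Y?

Relatedness sums over independent paths through distinct common ancestors.
X and Y are related in two ways: half second cousins through their mothers (r = 1/64) and half first cousins through their fathers (r = 1/16).
r = 1/64 + 1/16 = 5/64 = 0.078125.

0.078125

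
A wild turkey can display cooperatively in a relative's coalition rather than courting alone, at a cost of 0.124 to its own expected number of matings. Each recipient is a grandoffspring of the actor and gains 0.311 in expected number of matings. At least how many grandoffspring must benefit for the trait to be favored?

2

r to a grandoffspring = 0.25 (two parent–offspring links: r = (1/2)^2 = 1/4).
Hamilton's rule: n·r·B > C  ⇒  n > C/(r·B) = 0.124/(0.25·0.311) = 1.595.
The smallest integer exceeding 1.595 is 2.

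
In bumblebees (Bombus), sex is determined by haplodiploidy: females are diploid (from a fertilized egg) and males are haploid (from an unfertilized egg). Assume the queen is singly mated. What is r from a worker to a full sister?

0.75

Haplodiploid full sisters inherit their father's entire haploid genome identically (contributing 1/2) and on average half of their mother's contribution (1/2 · 1/2 = 1/4); r = 1/2 + 1/4 = 3/4.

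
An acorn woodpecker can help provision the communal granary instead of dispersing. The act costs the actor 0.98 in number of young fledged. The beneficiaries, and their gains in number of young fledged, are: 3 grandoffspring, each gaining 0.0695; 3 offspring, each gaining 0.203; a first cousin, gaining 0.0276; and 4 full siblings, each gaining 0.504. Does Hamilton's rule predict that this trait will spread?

Yes

Hamilton's rule: the trait is favored when the sum of r·B over every recipient exceeds the actor's cost C.
r to a grandoffspring = 1/4 (two parent–offspring links: r = (1/2)^2 = 1/4).
r to an offspring = 1/2 (one parent–offspring link: r = (1/2)^1 = 1/2).
r to a first cousin = 1/8 (first cousins share one grandparent pair — two paths of length 4: r = 2·(1/2)^4 = 1/8).
r to a full sibling = 0.5 (full sibs share both parents — two paths of length 2: r = 2·(1/2)^2 = 1/2).
Summing one r·B term per recipient: 3·0.25·0.0695 + 3·0.5·0.203 + 1·0.125·0.0276 + 4·0.5·0.504 = 1.368075.
1.368075 > 0.98: the indirect benefit exceeds the cost.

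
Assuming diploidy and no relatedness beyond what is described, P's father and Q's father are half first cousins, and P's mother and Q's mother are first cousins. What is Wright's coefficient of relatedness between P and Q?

Relatedness sums over independent paths through distinct common ancestors.
P and Q are related in two ways: half second cousins through their fathers (r = 1/64) and second cousins through their mothers (r = 1/32).
r = 1/64 + 1/32 = 3/64 = 0.046875.

0.046875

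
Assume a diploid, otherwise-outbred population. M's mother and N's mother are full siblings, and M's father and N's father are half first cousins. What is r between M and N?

Wright's path rule: contributions from independent ancestry routes add.
M and N are related in two ways: first cousins through their mothers (r = 1/8) and half second cousins through their fathers (r = 1/64).
r = 1/8 + 1/64 = 0.140625.

0.140625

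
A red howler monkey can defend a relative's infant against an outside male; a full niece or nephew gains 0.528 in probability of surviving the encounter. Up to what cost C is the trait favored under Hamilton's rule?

r to a full niece or nephew = 1/4 (full aunt/uncle↔niece/nephew: two paths of length 3 through the shared grandparent pair: r = 2·(1/2)^3 = 1/4).
Hamilton's rule: n·r·B > C, so the trait is favored while C < n·r·B = 1·0.25·0.528 = 0.132.

0.132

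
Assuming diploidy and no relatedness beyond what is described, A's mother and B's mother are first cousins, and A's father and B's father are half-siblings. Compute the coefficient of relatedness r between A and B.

0.09375

Relatedness sums over independent paths through distinct common ancestors.
A and B are related in two ways: second cousins through their mothers (r = 1/32) and half first cousins through their fathers (r = 1/16).
r = 1/32 + 1/16 = 0.09375.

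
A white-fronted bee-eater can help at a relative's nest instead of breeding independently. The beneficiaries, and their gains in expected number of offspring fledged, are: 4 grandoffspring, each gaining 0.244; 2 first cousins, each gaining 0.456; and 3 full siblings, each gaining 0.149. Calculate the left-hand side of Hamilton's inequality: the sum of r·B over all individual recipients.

r to a grandoffspring = 0.25 (two parent–offspring links: r = (1/2)^2 = 1/4).
r to a first cousin = 0.125 (first cousins share one grandparent pair — two paths of length 4: r = 2·(1/2)^4 = 1/8).
r to a full sibling = 1/2 (full sibs share both parents — two paths of length 2: r = 2·(1/2)^2 = 1/2).
Summing one r·B term per recipient: 4·0.25·0.244 + 2·0.125·0.456 + 3·0.5·0.149 = 0.5815.

0.5815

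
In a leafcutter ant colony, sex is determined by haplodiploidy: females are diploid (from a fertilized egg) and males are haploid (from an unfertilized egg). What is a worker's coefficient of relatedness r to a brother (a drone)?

0.25

Her haploid brother carries none of their father's genes and a random half of their mother's genome; that half matches the maternal half of her own genome with probability 1/2: r = 1/2 · 1/2 = 1/4.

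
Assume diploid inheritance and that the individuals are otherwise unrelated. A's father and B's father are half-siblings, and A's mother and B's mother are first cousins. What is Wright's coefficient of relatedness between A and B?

0.09375

Relatedness sums over independent paths through distinct common ancestors.
A and B are related in two ways: half first cousins through their fathers (r = 1/16) and second cousins through their mothers (r = 1/32).
r = 1/16 + 1/32 = 0.09375.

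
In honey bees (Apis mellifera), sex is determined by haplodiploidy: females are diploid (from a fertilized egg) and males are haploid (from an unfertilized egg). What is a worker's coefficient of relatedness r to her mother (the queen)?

0.5

One meiotic link between diploid queen and diploid daughter: r = 1/2.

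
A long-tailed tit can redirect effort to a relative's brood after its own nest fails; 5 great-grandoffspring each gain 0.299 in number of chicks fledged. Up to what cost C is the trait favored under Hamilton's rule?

r to a great-grandoffspring = 0.125 (three parent–offspring links: r = (1/2)^3 = 1/8).
Hamilton's rule: n·r·B > C, so the trait is favored while C < n·r·B = 5·0.125·0.299 = 0.186875.

0.186875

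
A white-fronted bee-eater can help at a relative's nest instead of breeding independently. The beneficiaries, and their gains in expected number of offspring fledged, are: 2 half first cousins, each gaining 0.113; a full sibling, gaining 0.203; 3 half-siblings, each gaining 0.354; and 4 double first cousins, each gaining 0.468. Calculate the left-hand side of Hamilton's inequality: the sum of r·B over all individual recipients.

r to a half first cousin = 0.0625 (half first cousins share one grandparent — one path of length 4: r = (1/2)^4 = 1/16).
r to a full sibling = 1/2 (full sibs share both parents — two paths of length 2: r = 2·(1/2)^2 = 1/2).
r to a half-sibling = 1/4 (half-sibs share one parent — one path of length 2: r = (1/2)^2 = 1/4).
r to a double first cousin = 1/4 (double first cousins share both grandparent pairs — four paths of length 4: r = 4·(1/2)^4 = 1/4).
Summing one r·B term per recipient: 2·0.0625·0.113 + 1·0.5·0.203 + 3·0.25·0.354 + 4·0.25·0.468 = 0.849125.

0.849125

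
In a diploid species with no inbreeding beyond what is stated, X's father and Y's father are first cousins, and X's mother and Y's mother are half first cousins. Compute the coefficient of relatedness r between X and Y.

Independent pedigree routes through distinct common ancestors add.
X and Y are related in two ways: second cousins through their fathers (r = 1/32) and half second cousins through their mothers (r = 1/64).
r = 1/32 + 1/64 = 3/64 = 0.046875.

0.046875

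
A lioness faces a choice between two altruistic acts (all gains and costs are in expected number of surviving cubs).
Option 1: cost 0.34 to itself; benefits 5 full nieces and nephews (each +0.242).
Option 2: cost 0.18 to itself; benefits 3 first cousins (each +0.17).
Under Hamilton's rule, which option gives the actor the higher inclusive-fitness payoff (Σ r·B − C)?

Option 1

Option 1: r to a full niece or nephew = 0.25.
Option 1: Σ r·B − C = (5·0.25·0.242) − 0.34 = -0.0375.
Option 2: r to a first cousin = 0.125.
Option 2: Σ r·B − C = (3·0.125·0.17) − 0.18 = -0.11625.
Option 1 has the higher net inclusive-fitness payoff.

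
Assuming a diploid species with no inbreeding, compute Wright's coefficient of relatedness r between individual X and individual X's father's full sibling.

0.25

Each parent–offspring link contributes a factor of 1/2, and independent paths through distinct common ancestors add.
Full aunt/uncle↔niece/nephew: two paths of length 3 through the shared grandparent pair: r = 2·(1/2)^3 = 1/4.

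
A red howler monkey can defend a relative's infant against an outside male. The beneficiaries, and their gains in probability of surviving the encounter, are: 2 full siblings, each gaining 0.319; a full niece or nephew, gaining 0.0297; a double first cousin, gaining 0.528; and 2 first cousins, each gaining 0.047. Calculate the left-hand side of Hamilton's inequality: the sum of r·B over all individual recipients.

0.470175

r to a full sibling = 1/2 (full sibs share both parents — two paths of length 2: r = 2·(1/2)^2 = 1/2).
r to a full niece or nephew = 0.25 (full aunt/uncle↔niece/nephew: two paths of length 3 through the shared grandparent pair: r = 2·(1/2)^3 = 1/4).
r to a double first cousin = 0.25 (double first cousins share both grandparent pairs — four paths of length 4: r = 4·(1/2)^4 = 1/4).
r to a first cousin = 0.125 (first cousins share one grandparent pair — two paths of length 4: r = 2·(1/2)^4 = 1/8).
Summing one r·B term per recipient: 2·0.5·0.319 + 1·0.25·0.0297 + 1·0.25·0.528 + 2·0.125·0.047 = 0.470175.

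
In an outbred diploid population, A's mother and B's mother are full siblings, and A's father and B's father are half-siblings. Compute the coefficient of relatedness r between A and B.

Independent pedigree routes through distinct common ancestors add.
A and B are related in two ways: first cousins through their mothers (r = 1/8) and half first cousins through their fathers (r = 1/16).
r = 1/8 + 1/16 = 0.1875.

0.1875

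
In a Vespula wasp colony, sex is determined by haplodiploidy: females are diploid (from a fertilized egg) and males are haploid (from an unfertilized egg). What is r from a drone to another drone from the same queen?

0.5

Haploid brothers each carry a random half of the queen's diploid genome, so on average they share half: r = 1/2.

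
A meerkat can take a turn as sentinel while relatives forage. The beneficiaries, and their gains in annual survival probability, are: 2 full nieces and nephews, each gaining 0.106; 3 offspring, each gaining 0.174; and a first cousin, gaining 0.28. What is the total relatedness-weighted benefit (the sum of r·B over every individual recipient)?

r to a full niece or nephew = 1/4 (full aunt/uncle↔niece/nephew: two paths of length 3 through the shared grandparent pair: r = 2·(1/2)^3 = 1/4).
r to an offspring = 1/2 (one parent–offspring link: r = (1/2)^1 = 1/2).
r to a first cousin = 1/8 (first cousins share one grandparent pair — two paths of length 4: r = 2·(1/2)^4 = 1/8).
Summing one r·B term per recipient: 2·0.25·0.106 + 3·0.5·0.174 + 1·0.125·0.28 = 0.349.

0.349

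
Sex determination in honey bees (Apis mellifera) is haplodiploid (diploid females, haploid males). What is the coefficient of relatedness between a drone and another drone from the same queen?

Haploid brothers each carry a random half of the queen's diploid genome, so on average they share half: r = 1/2.

0.5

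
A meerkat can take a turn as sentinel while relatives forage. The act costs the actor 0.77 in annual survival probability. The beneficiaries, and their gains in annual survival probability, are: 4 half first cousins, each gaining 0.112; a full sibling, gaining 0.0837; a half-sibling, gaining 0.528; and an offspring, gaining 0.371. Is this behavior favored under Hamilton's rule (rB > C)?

No

Hamilton's rule: the trait is favored when the sum of r·B over every recipient exceeds the actor's cost C.
r to a half first cousin = 1/16 (half first cousins share one grandparent — one path of length 4: r = (1/2)^4 = 1/16).
r to a full sibling = 0.5 (full sibs share both parents — two paths of length 2: r = 2·(1/2)^2 = 1/2).
r to a half-sibling = 0.25 (half-sibs share one parent — one path of length 2: r = (1/2)^2 = 1/4).
r to an offspring = 1/2 (one parent–offspring link: r = (1/2)^1 = 1/2).
Summing one r·B term per recipient: 4·0.0625·0.112 + 1·0.5·0.0837 + 1·0.25·0.528 + 1·0.5·0.371 = 0.38735.
0.38735 < 0.77: the indirect benefit is less than the cost.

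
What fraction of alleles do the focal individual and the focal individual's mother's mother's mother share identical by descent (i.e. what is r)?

Each parent–offspring link contributes a factor of 1/2, and independent paths through distinct common ancestors add.
Three parent–offspring links: r = (1/2)^3 = 1/8.

0.125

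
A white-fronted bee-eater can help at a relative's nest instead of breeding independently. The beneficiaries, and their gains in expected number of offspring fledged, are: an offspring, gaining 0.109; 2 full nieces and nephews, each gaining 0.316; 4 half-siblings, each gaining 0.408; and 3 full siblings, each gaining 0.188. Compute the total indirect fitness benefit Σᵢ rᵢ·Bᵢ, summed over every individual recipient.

r to an offspring = 1/2 (one parent–offspring link: r = (1/2)^1 = 1/2).
r to a full niece or nephew = 0.25 (full aunt/uncle↔niece/nephew: two paths of length 3 through the shared grandparent pair: r = 2·(1/2)^3 = 1/4).
r to a half-sibling = 1/4 (half-sibs share one parent — one path of length 2: r = (1/2)^2 = 1/4).
r to a full sibling = 1/2 (full sibs share both parents — two paths of length 2: r = 2·(1/2)^2 = 1/2).
Summing one r·B term per recipient: 1·0.5·0.109 + 2·0.25·0.316 + 4·0.25·0.408 + 3·0.5·0.188 = 0.9025.

0.9025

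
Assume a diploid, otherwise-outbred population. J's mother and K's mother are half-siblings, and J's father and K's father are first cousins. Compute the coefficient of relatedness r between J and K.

0.09375

Wright's path rule: contributions from independent ancestry routes add.
J and K are related in two ways: half first cousins through their mothers (r = 1/16) and second cousins through their fathers (r = 1/32).
r = 1/16 + 1/32 = 0.09375.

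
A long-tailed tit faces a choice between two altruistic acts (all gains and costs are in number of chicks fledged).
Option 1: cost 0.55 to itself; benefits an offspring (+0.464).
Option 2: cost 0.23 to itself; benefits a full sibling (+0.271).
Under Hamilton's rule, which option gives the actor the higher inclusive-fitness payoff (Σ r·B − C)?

Option 2

Option 1: r to an offspring = 0.5.
Option 1: Σ r·B − C = (1·0.5·0.464) − 0.55 = -0.318.
Option 2: r to a full sibling = 0.5.
Option 2: Σ r·B − C = (1·0.5·0.271) − 0.23 = -0.0945.
Option 2 has the higher net inclusive-fitness payoff.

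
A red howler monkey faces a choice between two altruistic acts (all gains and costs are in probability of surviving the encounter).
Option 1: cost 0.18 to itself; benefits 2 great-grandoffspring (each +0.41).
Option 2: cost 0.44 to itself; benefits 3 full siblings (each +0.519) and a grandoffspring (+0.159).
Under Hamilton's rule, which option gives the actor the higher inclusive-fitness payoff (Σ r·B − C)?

Option 2

Option 1: r to a great-grandoffspring = 0.125.
Option 1: Σ r·B − C = (2·0.125·0.41) − 0.18 = -0.0775.
Option 2: r to a full sibling = 0.5.
Option 2: r to a grandoffspring = 0.25.
Option 2: Σ r·B − C = (3·0.5·0.519 + 1·0.25·0.159) − 0.44 = 0.37825.
Option 2 has the higher net inclusive-fitness payoff.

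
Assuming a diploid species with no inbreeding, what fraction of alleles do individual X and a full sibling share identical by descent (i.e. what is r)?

0.5

Full sibs share both parents — two paths of length 2: r = 2·(1/2)^2 = 1/2.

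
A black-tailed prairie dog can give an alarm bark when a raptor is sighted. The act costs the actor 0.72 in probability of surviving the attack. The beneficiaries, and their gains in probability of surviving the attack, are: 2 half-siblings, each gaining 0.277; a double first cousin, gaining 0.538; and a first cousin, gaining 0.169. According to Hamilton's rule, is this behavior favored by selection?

Hamilton's rule: the trait is favored when the sum of r·B over every recipient exceeds the actor's cost C.
r to a half-sibling = 1/4 (half-sibs share one parent — one path of length 2: r = (1/2)^2 = 1/4).
r to a double first cousin = 1/4 (double first cousins share both grandparent pairs — four paths of length 4: r = 4·(1/2)^4 = 1/4).
r to a first cousin = 1/8 (first cousins share one grandparent pair — two paths of length 4: r = 2·(1/2)^4 = 1/8).
Summing one r·B term per recipient: 2·0.25·0.277 + 1·0.25·0.538 + 1·0.125·0.169 = 0.294125.
0.294125 < 0.72: the indirect benefit is less than the cost.

No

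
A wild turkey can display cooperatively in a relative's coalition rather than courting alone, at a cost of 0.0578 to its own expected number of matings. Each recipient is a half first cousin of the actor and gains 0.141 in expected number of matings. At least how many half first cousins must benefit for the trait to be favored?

r to a half first cousin = 0.0625 (half first cousins share one grandparent — one path of length 4: r = (1/2)^4 = 1/16).
Hamilton's rule: n·r·B > C  ⇒  n > C/(r·B) = 0.0578/(0.0625·0.141) = 6.559.
The smallest integer exceeding 6.559 is 7.

7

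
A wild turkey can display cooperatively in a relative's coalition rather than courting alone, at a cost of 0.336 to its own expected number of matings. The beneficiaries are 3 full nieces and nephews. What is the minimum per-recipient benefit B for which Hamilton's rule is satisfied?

r to a full niece or nephew = 1/4 (full aunt/uncle↔niece/nephew: two paths of length 3 through the shared grandparent pair: r = 2·(1/2)^3 = 1/4).
Hamilton's rule with n recipients of equal r: n·r·B > C, so B > C/(n·r) = 0.336/(3·0.25) = 0.448.

0.448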